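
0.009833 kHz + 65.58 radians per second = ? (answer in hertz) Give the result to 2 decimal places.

20.27 Hz

0.009833 kHz = 9.83300 Hz and 65.58 rad/s = 10.4374 Hz.
9.83300 + 10.4374 ≈ 20.27 Hz.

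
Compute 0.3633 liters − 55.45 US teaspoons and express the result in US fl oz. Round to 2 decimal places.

3.04 US fl oz

0.3633 L = 12.2846 US fl oz and 55.45 US tsp = 9.24167 US fl oz.
12.2846 − 9.24167 ≈ 3.04 US fl oz.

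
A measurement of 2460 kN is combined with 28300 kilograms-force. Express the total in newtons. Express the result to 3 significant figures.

2.74 × 10^6 N

2460 kN = 2.46000 × 10^6 N and 28300 kgf = 277528 N.
2.46000 × 10^6 + 277528 ≈ 2.74 × 10^6 N.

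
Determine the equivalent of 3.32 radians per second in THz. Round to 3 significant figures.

1 rad/s = 1.59155e-13 terahertz.
Then 3.32 × 1.59155e-13 ≈ 5.28e-13 THz.

5.28e-13 THz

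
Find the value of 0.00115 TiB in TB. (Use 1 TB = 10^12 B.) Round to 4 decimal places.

0.0013 TB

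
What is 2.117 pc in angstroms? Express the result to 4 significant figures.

6.532 × 10^26 Å

1 pc = 3.08568 × 10^26 angstroms.
2.117 × 3.08568 × 10^26 ≈ 6.532 × 10^26 Å.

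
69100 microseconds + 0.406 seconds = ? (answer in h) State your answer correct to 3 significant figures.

69100 μs = 1.91944e-5 h and 0.406 s = 0.000112778 h.
1.91944e-5 + 0.000112778 ≈ 0.000132 h.

0.000132 h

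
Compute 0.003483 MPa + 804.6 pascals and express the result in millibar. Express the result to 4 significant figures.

0.003483 MPa = 34.8300 mbar and 804.6 Pa = 8.04600 mbar.
34.8300 + 8.04600 ≈ 42.88 mbar.

42.88 mbar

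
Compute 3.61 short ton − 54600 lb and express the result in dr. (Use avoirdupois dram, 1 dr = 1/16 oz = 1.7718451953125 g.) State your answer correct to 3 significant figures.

3.61 short ton = 1.84832e+6 dr and 54600 lb = 1.39776e+7 dr.
1.84832e+6 − 1.39776e+7 ≈ -1.21e+7 dr.

-1.21e+7 dr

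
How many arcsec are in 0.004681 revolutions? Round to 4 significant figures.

6067 arcseconds

1 rev = 1.29600 × 10^6 arcsec.
Then 0.004681 × 1.29600 × 10^6 ≈ 6067 arcsec.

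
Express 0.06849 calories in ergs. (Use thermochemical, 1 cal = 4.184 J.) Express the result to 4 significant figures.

1 calorie = 4.18400e+7 erg.
0.06849 × 4.18400e+7 ≈ 2.866e+6 erg.

2.866e+6 ergs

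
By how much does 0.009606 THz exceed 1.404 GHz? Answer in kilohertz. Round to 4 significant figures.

8.202 × 10^6 kilohertz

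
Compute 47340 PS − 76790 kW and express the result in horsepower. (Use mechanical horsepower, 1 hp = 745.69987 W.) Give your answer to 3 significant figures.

47340 PS = 46692.4 hp and 76790 kW = 102977 hp.
46692.4 − 102977 ≈ -56300 hp.

-56300 hp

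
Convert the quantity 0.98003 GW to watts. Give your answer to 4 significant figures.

9.800 × 10^8 W

1 GW = 1.00000 × 10^9 watts.
Then 0.98003 × 1.00000 × 10^9 ≈ 9.800 × 10^8 W.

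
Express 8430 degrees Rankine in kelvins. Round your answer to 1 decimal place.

4683.3 K

°R = K × 9/5.
Applying the formula gives 4683.3 K.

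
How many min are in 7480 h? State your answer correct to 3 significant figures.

1 hour = 60.0000 minutes.
Thus 7480 × 60.0000 ≈ 449000 min.

449000 min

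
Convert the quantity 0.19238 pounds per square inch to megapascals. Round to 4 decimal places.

0.0013 megapascals

1 psi = 0.00689476 megapascals.
Then 0.19238 × 0.00689476 ≈ 0.0013 MPa.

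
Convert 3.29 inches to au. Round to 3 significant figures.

5.59 × 10^-13 au

1 inch = 1.69789 × 10^-13 au.
Then 3.29 × 1.69789 × 10^-13 ≈ 5.59 × 10^-13 au.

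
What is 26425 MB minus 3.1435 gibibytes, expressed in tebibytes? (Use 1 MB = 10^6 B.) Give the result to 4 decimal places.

26425 MB = 0.0240334 TiB and 3.1435 GiB = 0.00306982 TiB.
0.0240334 − 0.00306982 ≈ 0.0210 TiB.

0.0210 tebibytes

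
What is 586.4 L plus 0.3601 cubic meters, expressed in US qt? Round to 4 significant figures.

1000 US qt

586.4 L = 619.642 US qt and 0.3601 m³ = 380.513 US qt.
619.642 + 380.513 ≈ 1000 US qt.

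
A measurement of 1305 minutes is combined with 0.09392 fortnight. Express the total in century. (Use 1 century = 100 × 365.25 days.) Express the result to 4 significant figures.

1305 min = 2.48118e-5 century and 0.09392 fortnight = 3.59995e-5 century.
2.48118e-5 + 3.59995e-5 ≈ 6.081e-5 century.

6.081e-5 century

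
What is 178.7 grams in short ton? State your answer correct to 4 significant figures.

0.0001970 short ton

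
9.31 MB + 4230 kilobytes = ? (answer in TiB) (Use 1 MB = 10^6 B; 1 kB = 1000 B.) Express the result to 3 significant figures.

9.31 MB = 8.46740e-6 TiB and 4230 kB = 3.84716e-6 TiB.
8.46740e-6 + 3.84716e-6 ≈ 1.23e-5 TiB.

1.23e-5 TiB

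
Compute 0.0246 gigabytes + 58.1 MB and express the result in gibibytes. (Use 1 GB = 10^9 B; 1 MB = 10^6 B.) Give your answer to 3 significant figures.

0.0246 GB = 0.0229105 GiB and 58.1 MB = 0.0541098 GiB.
0.0229105 + 0.0541098 ≈ 0.0770 GiB.

0.0770 gibibytes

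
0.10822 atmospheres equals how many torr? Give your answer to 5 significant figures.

1 atmosphere = 760.000 torr.
Then 0.10822 × 760.000 ≈ 82.247 torr.

82.247 torr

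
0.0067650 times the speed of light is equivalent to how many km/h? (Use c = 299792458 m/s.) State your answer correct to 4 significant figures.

1 c = 1.07925e+9 kilometers per hour.
Thus 0.0067650 × 1.07925e+9 ≈ 7.301e+6 km/h.

7.301e+6 km/h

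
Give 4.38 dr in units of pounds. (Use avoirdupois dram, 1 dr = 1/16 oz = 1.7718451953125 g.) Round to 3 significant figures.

1 dr = 0.00390625 lb.
Thus 4.38 × 0.00390625 ≈ 0.0171 lb.

0.0171 lb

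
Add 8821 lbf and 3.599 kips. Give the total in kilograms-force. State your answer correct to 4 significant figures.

5634 kilograms-force

8821 lbf = 4001.14 kgf and 3.599 kip = 1632.48 kgf.
4001.14 + 1632.48 ≈ 5634 kgf.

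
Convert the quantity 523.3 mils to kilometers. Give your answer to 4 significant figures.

1 mil = 2.54000 × 10^-8 km.
So 523.3 × 2.54000 × 10^-8 ≈ 1.329 × 10^-5 km.

1.329 × 10^-5 kilometers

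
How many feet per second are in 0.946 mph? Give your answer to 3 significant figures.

1.39 ft/s

1 mph = 1.46667 feet per second.
So 0.946 × 1.46667 ≈ 1.39 ft/s.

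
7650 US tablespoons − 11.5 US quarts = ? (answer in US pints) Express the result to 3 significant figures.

216 US pints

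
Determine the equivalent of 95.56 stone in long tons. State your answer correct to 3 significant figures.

0.597 long ton

1 st = 0.00625000 long ton.
Then 95.56 × 0.00625000 ≈ 0.597 long ton.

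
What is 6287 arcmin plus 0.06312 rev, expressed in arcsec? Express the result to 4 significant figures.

459000 arcsec

6287 arcmin = 377220 arcsec and 0.06312 rev = 81803.5 arcsec.
377220 + 81803.5 ≈ 459000 arcsec.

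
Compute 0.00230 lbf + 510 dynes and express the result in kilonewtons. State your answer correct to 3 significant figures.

1.53e-5 kN

0.00230 lbf = 1.02309e-5 kN and 510 dyn = 5.10000e-6 kN.
1.02309e-5 + 5.10000e-6 ≈ 1.53e-5 kN.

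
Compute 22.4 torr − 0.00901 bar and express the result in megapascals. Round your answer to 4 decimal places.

0.0021 megapascals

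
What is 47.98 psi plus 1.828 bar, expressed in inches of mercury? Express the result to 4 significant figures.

151.7 inHg

47.98 psi = 97.6883 inHg and 1.828 bar = 53.9808 inHg.
97.6883 + 53.9808 ≈ 151.7 inHg.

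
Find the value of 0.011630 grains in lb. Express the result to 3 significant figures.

1.66e-6 lb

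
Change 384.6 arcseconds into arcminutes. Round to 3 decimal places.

6.410 arcmin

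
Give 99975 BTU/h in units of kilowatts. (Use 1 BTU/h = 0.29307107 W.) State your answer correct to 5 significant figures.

29.300 kilowatts

1 BTU per hour = 0.000293071 kW.
Thus 99975 × 0.000293071 ≈ 29.300 kW.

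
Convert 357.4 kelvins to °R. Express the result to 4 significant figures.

643.3 degrees Rankine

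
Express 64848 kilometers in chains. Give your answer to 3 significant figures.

3.22e+6 chains

1 kilometer = 49.7097 chain.
Then 64848 × 49.7097 ≈ 3.22e+6 chain.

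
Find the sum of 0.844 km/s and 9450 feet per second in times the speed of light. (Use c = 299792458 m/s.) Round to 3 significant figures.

0.844 km/s = 2.81528e-6 c and 9450 ft/s = 9.60785e-6 c.
2.81528e-6 + 9.60785e-6 ≈ 1.24e-5 c.

1.24e-5 c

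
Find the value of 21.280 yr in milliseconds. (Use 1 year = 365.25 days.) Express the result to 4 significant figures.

1 year = 3.15576 × 10^10 ms.
So 21.280 × 3.15576 × 10^10 ≈ 6.715 × 10^11 ms.

6.715 × 10^11 milliseconds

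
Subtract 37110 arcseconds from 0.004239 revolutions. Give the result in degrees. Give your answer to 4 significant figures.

-8.782 °

0.004239 rev = 1.52604 ° and 37110 arcsec = 10.3083 °.
1.52604 − 10.3083 ≈ -8.782 °.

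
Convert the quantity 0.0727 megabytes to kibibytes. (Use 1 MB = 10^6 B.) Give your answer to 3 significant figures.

1 megabyte = 976.5625 KiB.
Thus 0.0727 × 976.5625 ≈ 71.0 KiB.

71.0 KiB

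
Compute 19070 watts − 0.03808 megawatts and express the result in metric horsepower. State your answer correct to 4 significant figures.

-25.85 PS

19070 W = 25.9280 PS and 0.03808 MW = 51.7744 PS.
25.9280 − 51.7744 ≈ -25.85 PS.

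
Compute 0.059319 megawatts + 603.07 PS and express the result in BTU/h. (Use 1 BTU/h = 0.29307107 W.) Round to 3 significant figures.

1.72 × 10^6 BTU/h

0.059319 MW = 202405 BTU/h and 603.07 PS = 1.51348 × 10^6 BTU/h.
202405 + 1.51348 × 10^6 ≈ 1.72 × 10^6 BTU/h.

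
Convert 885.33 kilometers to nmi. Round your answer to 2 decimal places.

478.04 nmi

1 kilometer = 0.539957 nmi.
Then 885.33 × 0.539957 ≈ 478.04 nmi.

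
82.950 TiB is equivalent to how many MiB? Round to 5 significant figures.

1 tebibyte = 1048576 MiB.
Thus 82.950 × 1048576 ≈ 8.6979e+7 MiB.

8.6979e+7 mebibytes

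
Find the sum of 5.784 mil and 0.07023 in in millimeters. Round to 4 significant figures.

1.931 mm

5.784 mil = 0.146914 mm and 0.07023 in = 1.78384 mm.
0.146914 + 1.78384 ≈ 1.931 mm.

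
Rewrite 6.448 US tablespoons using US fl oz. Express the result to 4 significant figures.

1 US tbsp = 0.500000 US fluid ounces.
Thus 6.448 × 0.500000 ≈ 3.224 US fl oz.

3.224 US fl oz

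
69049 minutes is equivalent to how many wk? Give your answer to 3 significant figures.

1 min = 9.92063e-5 weeks.
Thus 69049 × 9.92063e-5 ≈ 6.85 wk.

6.85 wk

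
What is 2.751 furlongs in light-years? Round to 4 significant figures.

5.850e-14 ly

1 furlong = 2.12635e-14 ly.
Then 2.751 × 2.12635e-14 ≈ 5.850e-14 ly.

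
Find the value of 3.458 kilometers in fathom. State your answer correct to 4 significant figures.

1891 fathom

1 km = 546.807 fathom.
Then 3.458 × 546.807 ≈ 1891 fathom.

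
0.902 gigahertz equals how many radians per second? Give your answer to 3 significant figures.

5.67e+9 radians per second

1 GHz = 6.28319e+9 radians per second.
0.902 × 6.28319e+9 ≈ 5.67e+9 rad/s.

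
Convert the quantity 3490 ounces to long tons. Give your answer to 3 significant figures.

1 ounce = 2.79018 × 10^-5 long ton.
3490 × 2.79018 × 10^-5 ≈ 0.0974 long ton.

0.0974 long ton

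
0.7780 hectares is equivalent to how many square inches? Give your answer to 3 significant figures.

1.21e+7 square inches

1 hectare = 1.55000e+7 square inches.
So 0.7780 × 1.55000e+7 ≈ 1.21e+7 in².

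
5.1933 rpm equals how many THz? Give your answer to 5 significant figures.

8.6555e-14 THz

1 revolution per minute = 1.66667e-14 terahertz.
5.1933 × 1.66667e-14 ≈ 8.6555e-14 THz.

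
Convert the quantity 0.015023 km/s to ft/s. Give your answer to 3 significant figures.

1 kilometer per second = 3280.84 feet per second.
Thus 0.015023 × 3280.84 ≈ 49.3 ft/s.

49.3 feet per second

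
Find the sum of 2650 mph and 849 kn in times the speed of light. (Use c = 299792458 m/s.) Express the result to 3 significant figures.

2650 mph = 3.95159e-6 c and 849 kn = 1.45689e-6 c.
3.95159e-6 + 1.45689e-6 ≈ 5.41e-6 c.

5.41e-6 c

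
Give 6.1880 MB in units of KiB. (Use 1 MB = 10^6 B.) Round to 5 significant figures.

6043.0 kibibytes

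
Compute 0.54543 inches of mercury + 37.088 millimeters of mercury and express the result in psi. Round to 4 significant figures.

0.9851 psi

0.54543 inHg = 0.267890 psi and 37.088 mmHg = 0.717162 psi.
0.267890 + 0.717162 ≈ 0.9851 psi.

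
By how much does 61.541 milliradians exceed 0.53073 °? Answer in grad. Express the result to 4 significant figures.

61.541 mrad = 3.91782 grad and 0.53073 ° = 0.589700 grad.
3.91782 − 0.589700 ≈ 3.328 grad.

3.328 grad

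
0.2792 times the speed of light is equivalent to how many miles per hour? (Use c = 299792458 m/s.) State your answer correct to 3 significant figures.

1.87 × 10^8 mph

1 c = 6.70617 × 10^8 mph.
0.2792 × 6.70617 × 10^8 ≈ 1.87 × 10^8 mph.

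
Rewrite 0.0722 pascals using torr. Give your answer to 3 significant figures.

0.000542 torr

1 pascal = 0.00750062 torr.
Then 0.0722 × 0.00750062 ≈ 0.000542 torr.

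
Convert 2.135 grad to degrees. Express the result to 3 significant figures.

1 grad = 0.900000 degrees.
So 2.135 × 0.900000 ≈ 1.92 °.

1.92 degrees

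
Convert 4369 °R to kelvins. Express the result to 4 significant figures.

°R = K × 9/5.
Applying the formula gives 2427 K.

2427 K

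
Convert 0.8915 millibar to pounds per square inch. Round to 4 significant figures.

1 millibar = 0.0145038 psi.
So 0.8915 × 0.0145038 ≈ 0.01293 psi.

0.01293 pounds per square inch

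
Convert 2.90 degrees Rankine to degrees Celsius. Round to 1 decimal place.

-271.5 °C

°R = (°C + 273.15) × 9/5.
Applying the formula gives -271.5 °C.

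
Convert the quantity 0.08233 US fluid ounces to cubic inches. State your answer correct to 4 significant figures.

0.1486 cubic inches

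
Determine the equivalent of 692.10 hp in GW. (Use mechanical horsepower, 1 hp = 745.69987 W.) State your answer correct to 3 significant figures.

1 hp = 7.45700e-7 GW.
So 692.10 × 7.45700e-7 ≈ 0.000516 GW.

0.000516 GW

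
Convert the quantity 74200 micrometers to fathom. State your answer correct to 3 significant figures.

1 micrometer = 5.46807 × 10^-7 fathoms.
74200 × 5.46807 × 10^-7 ≈ 0.0406 fathom.

0.0406 fathom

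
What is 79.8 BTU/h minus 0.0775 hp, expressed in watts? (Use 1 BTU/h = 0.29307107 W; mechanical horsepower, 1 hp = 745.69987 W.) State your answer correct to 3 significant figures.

79.8 BTU/h = 23.3871 W and 0.0775 hp = 57.7917 W.
23.3871 − 57.7917 ≈ -34.4 W.

-34.4 watts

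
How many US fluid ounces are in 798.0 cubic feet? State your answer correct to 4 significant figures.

1 cubic foot = 957.506 US fl oz.
Thus 798.0 × 957.506 ≈ 764100 US fl oz.

764100 US fl oz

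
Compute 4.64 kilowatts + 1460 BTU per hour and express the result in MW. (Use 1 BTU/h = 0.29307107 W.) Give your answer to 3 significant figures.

0.00507 MW

4.64 kW = 0.00464000 MW and 1460 BTU/h = 0.000427884 MW.
0.00464000 + 0.000427884 ≈ 0.00507 MW.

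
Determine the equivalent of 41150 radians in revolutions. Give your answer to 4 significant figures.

1 radian = 0.159155 rev.
41150 × 0.159155 ≈ 6549 rev.

6549 rev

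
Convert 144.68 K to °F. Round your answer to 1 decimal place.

-199.2 °F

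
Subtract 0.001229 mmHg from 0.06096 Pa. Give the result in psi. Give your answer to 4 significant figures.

0.06096 Pa = 8.84150e-6 psi and 0.001229 mmHg = 2.37649e-5 psi.
8.84150e-6 − 2.37649e-5 ≈ -1.492e-5 psi.

-1.492e-5 pounds per square inch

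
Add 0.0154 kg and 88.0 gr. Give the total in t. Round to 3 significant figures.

2.11 × 10^-5 t

0.0154 kg = 1.54000 × 10^-5 t and 88.0 gr = 5.70230 × 10^-6 t.
1.54000 × 10^-5 + 5.70230 × 10^-6 ≈ 2.11 × 10^-5 t.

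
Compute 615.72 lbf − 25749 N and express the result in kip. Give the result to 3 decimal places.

615.72 lbf = 0.615720 kip and 25749 N = 5.78861 kip.
0.615720 − 5.78861 ≈ -5.173 kip.

-5.173 kips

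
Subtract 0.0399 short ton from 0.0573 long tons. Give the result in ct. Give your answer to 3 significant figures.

110000 carats

0.0573 long ton = 291097 ct and 0.0399 short ton = 180983 ct.
291097 − 180983 ≈ 110000 ct.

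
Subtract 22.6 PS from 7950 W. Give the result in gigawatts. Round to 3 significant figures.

-8.67e-6 gigawatts

7950 W = 7.95000e-6 GW and 22.6 PS = 1.66223e-5 GW.
7.95000e-6 − 1.66223e-5 ≈ -8.67e-6 GW.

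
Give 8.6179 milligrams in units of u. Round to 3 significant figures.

5.19e+21 atomic mass units

1 milligram = 6.02214e+20 u.
Thus 8.6179 × 6.02214e+20 ≈ 5.19e+21 u.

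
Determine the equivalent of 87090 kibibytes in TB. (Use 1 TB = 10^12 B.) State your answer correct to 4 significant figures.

8.918 × 10^-5 TB

1 KiB = 1.02400 × 10^-9 terabytes.
87090 × 1.02400 × 10^-9 ≈ 8.918 × 10^-5 TB.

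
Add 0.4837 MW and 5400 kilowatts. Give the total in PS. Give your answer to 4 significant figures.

8000 metric horsepower

0.4837 MW = 657.649 PS and 5400 kW = 7341.96 PS.
657.649 + 7341.96 ≈ 8000 PS.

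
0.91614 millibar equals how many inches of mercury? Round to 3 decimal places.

0.027 inches of mercury

1 millibar = 0.0295300 inHg.
So 0.91614 × 0.0295300 ≈ 0.027 inHg.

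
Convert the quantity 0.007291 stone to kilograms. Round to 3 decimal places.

1 stone = 6.35029 kg.
Then 0.007291 × 6.35029 ≈ 0.046 kg.

0.046 kg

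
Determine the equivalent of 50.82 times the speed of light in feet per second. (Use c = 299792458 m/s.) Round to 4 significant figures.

4.999 × 10^10 feet per second

1 speed of light = 9.83571 × 10^8 ft/s.
So 50.82 × 9.83571 × 10^8 ≈ 4.999 × 10^10 ft/s.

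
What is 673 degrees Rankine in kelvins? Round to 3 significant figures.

°R = K × 9/5.
Applying the formula gives 374 K.

374 kelvins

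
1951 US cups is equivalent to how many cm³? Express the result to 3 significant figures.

1 US cup = 236.588 cubic centimeters.
Then 1951 × 236.588 ≈ 462000 cm³.

462000 cm³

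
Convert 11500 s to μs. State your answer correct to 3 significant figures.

1.15e+10 μs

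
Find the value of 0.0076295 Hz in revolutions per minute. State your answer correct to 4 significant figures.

0.4578 rpm

1 hertz = 60.0000 revolutions per minute.
So 0.0076295 × 60.0000 ≈ 0.4578 rpm.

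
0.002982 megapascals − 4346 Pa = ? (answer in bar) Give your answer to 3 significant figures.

0.002982 MPa = 0.0298200 bar and 4346 Pa = 0.0434600 bar.
0.0298200 − 0.0434600 ≈ -0.0136 bar.

-0.0136 bar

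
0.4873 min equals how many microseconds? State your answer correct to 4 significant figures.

1 min = 6.00000e+7 μs.
0.4873 × 6.00000e+7 ≈ 2.924e+7 μs.

2.924e+7 microseconds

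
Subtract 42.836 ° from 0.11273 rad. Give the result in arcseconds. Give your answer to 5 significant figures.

0.11273 rad = 23252.2 arcsec and 42.836 ° = 154210 arcsec.
23252.2 − 154210 ≈ -130960 arcsec.

-130960 arcsec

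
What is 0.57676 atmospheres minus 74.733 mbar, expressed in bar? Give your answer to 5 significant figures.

0.50967 bar

0.57676 atm = 0.584402 bar and 74.733 mbar = 0.0747330 bar.
0.584402 − 0.0747330 ≈ 0.50967 bar.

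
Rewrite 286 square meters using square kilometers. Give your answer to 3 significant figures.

1 m² = 1.00000 × 10^-6 km².
So 286 × 1.00000 × 10^-6 ≈ 0.000286 km².

0.000286 km²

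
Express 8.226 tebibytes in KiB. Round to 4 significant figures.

8.833e+9 KiB

1 TiB = 1.07374e+9 kibibytes.
8.226 × 1.07374e+9 ≈ 8.833e+9 KiB.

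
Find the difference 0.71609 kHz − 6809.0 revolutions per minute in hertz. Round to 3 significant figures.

0.71609 kHz = 716.090 Hz and 6809.0 rpm = 113.483 Hz.
716.090 − 113.483 ≈ 603 Hz.

603 Hz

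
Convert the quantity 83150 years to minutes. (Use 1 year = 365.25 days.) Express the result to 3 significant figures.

4.37 × 10^10 min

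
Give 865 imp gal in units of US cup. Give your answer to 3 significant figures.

16600 US cup

1 imp gal = 19.2152 US cup.
Thus 865 × 19.2152 ≈ 16600 US cup.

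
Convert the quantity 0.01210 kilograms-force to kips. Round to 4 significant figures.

2.668 × 10^-5 kips

1 kgf = 0.00220462 kip.
Thus 0.01210 × 0.00220462 ≈ 2.668 × 10^-5 kip.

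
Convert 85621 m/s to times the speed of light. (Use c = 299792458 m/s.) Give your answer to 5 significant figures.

0.00028560 c

1 m/s = 3.33564e-9 c.
85621 × 3.33564e-9 ≈ 0.00028560 c.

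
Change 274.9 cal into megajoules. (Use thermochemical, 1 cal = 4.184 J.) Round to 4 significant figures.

1 cal = 4.18400 × 10^-6 megajoules.
Then 274.9 × 4.18400 × 10^-6 ≈ 0.001150 MJ.

0.001150 megajoules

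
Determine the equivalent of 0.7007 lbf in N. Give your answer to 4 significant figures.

3.117 N

1 lbf = 4.44822 newtons.
Then 0.7007 × 4.44822 ≈ 3.117 N.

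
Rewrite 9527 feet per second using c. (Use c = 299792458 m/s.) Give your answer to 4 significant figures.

9.686e-6 c

1 ft/s = 1.01670e-9 times the speed of light.
Thus 9527 × 1.01670e-9 ≈ 9.686e-6 c.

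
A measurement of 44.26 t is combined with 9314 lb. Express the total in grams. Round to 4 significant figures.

44.26 t = 4.42600e+7 g and 9314 lb = 4.22476e+6 g.
4.42600e+7 + 4.22476e+6 ≈ 4.848e+7 g.

4.848e+7 grams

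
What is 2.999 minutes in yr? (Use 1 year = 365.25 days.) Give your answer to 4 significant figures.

1 minute = 1.90129 × 10^-6 yr.
2.999 × 1.90129 × 10^-6 ≈ 5.702 × 10^-6 yr.

5.702 × 10^-6 years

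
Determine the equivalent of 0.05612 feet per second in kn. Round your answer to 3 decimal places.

0.033 kn

1 foot per second = 0.592484 knots.
Thus 0.05612 × 0.592484 ≈ 0.033 kn.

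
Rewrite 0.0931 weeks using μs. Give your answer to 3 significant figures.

1 week = 6.04800 × 10^11 microseconds.
Then 0.0931 × 6.04800 × 10^11 ≈ 5.63 × 10^10 μs.

5.63 × 10^10 microseconds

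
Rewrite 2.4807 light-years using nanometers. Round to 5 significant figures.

2.3469 × 10^25 nanometers

1 light-year = 9.46073 × 10^24 nm.
So 2.4807 × 9.46073 × 10^24 ≈ 2.3469 × 10^25 nm.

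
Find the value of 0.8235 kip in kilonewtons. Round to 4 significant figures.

3.663 kilonewtons

1 kip = 4.44822 kN.
Then 0.8235 × 4.44822 ≈ 3.663 kN.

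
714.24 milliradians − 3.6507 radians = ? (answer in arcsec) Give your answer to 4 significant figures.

-605700 arcsec

714.24 mrad = 147323 arcsec and 3.6507 rad = 753011 arcsec.
147323 − 753011 ≈ -605700 arcsec.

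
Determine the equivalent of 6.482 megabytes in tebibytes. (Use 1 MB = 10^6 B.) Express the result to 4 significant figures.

1 MB = 9.09495 × 10^-7 tebibytes.
Thus 6.482 × 9.09495 × 10^-7 ≈ 5.895 × 10^-6 TiB.

5.895 × 10^-6 tebibytes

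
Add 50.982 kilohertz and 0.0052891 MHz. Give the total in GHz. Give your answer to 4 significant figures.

5.627 × 10^-5 GHz

50.982 kHz = 5.09820 × 10^-5 GHz and 0.0052891 MHz = 5.28910 × 10^-6 GHz.
5.09820 × 10^-5 + 5.28910 × 10^-6 ≈ 5.627 × 10^-5 GHz.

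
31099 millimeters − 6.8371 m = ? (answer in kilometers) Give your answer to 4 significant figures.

0.02426 kilometers

31099 mm = 0.0310990 km and 6.8371 m = 0.00683710 km.
0.0310990 − 0.00683710 ≈ 0.02426 km.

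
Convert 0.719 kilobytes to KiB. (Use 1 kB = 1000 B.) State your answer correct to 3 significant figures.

0.702 KiB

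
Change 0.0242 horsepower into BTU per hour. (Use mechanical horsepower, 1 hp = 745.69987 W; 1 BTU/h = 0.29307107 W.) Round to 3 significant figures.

61.6 BTU/h

1 hp = 2544.43 BTU per hour.
0.0242 × 2544.43 ≈ 61.6 BTU/h.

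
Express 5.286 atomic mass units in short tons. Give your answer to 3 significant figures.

9.68e-30 short ton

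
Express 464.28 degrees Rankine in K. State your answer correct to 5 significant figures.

257.93 K

°R = K × 9/5.
Applying the formula gives 257.93 K.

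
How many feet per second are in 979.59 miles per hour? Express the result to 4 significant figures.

1 mph = 1.46667 ft/s.
979.59 × 1.46667 ≈ 1437 ft/s.

1437 feet per second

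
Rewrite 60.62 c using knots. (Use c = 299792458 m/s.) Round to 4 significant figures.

1 speed of light = 5.82750 × 10^8 knots.
Then 60.62 × 5.82750 × 10^8 ≈ 3.533 × 10^10 kn.

3.533 × 10^10 kn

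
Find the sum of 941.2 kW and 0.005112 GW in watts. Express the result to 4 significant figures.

6.053 × 10^6 W

941.2 kW = 941200 W and 0.005112 GW = 5.11200 × 10^6 W.
941200 + 5.11200 × 10^6 ≈ 6.053 × 10^6 W.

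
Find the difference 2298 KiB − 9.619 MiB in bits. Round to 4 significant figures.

-6.186 × 10^7 bit

2298 KiB = 1.88252 × 10^7 bit and 9.619 MiB = 8.06900 × 10^7 bit.
1.88252 × 10^7 − 8.06900 × 10^7 ≈ -6.186 × 10^7 bit.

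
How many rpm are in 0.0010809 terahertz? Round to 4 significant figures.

1 terahertz = 6.00000 × 10^13 rpm.
So 0.0010809 × 6.00000 × 10^13 ≈ 6.485 × 10^10 rpm.

6.485 × 10^10 revolutions per minute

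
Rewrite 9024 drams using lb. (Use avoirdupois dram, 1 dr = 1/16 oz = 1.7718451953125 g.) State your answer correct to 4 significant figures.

1 dram = 0.00390625 pounds.
Then 9024 × 0.00390625 ≈ 35.25 lb.

35.25 pounds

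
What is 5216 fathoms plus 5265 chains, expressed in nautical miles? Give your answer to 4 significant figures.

62.34 nautical miles

5216 fathom = 5.15066 nmi and 5265 chain = 57.1895 nmi.
5.15066 + 57.1895 ≈ 62.34 nmi.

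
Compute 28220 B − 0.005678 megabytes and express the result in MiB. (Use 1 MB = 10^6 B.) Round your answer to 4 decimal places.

0.0215 MiB

28220 B = 0.0269127 MiB and 0.005678 MB = 0.00541496 MiB.
0.0269127 − 0.00541496 ≈ 0.0215 MiB.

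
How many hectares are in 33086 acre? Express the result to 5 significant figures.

13389 hectares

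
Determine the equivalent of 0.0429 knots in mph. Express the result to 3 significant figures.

1 knot = 1.15078 mph.
Then 0.0429 × 1.15078 ≈ 0.0494 mph.

0.0494 mph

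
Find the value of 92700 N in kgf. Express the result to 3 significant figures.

9450 kgf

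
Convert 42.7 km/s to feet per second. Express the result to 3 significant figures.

140000 feet per second

1 kilometer per second = 3280.84 feet per second.
So 42.7 × 3280.84 ≈ 140000 ft/s.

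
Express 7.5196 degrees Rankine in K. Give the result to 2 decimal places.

°R = K × 9/5.
Applying the formula gives 4.18 K.

4.18 kelvins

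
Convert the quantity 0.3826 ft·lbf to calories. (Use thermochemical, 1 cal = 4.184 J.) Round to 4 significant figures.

0.1240 cal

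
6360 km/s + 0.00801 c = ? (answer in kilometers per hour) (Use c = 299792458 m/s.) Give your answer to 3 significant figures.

6360 km/s = 2.28960e+7 km/h and 0.00801 c = 8.64482e+6 km/h.
2.28960e+7 + 8.64482e+6 ≈ 3.15e+7 km/h.

3.15e+7 km/h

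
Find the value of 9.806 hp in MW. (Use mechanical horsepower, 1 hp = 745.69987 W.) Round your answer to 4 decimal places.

0.0073 MW

1 horsepower = 0.000745700 megawatts.
Then 9.806 × 0.000745700 ≈ 0.0073 MW.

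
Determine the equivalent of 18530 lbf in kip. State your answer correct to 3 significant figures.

18.5 kips

1 pound-force = 0.00100000 kips.
Thus 18530 × 0.00100000 ≈ 18.5 kip.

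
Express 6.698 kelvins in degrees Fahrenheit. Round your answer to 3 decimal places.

K = (°F + 459.67) × 5/9.
Applying the formula gives -447.614 °F.

-447.614 °F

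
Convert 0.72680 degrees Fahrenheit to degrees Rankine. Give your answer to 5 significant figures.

°R = °F + 459.67.
Applying the formula gives 460.40 °R.

460.40 °R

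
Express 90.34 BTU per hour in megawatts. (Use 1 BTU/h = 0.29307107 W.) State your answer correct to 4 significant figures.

2.648e-5 MW

1 BTU/h = 2.93071e-7 megawatts.
90.34 × 2.93071e-7 ≈ 2.648e-5 MW.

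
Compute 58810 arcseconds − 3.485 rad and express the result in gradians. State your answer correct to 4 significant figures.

-203.7 grad

58810 arcsec = 18.1512 grad and 3.485 rad = 221.862 grad.
18.1512 − 221.862 ≈ -203.7 grad.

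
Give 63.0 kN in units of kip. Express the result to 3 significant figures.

1 kilonewton = 0.224809 kip.
Thus 63.0 × 0.224809 ≈ 14.2 kip.

14.2 kip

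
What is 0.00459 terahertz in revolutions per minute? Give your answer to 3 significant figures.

2.75e+11 rpm

1 terahertz = 6.00000e+13 rpm.
Then 0.00459 × 6.00000e+13 ≈ 2.75e+11 rpm.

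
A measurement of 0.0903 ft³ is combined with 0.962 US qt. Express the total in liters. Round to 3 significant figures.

3.47 liters

0.0903 ft³ = 2.55701 L and 0.962 US qt = 0.910392 L.
2.55701 + 0.910392 ≈ 3.47 L.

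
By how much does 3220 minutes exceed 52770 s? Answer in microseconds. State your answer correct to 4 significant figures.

3220 min = 1.93200e+11 μs and 52770 s = 5.27700e+10 μs.
1.93200e+11 − 5.27700e+10 ≈ 1.404e+11 μs.

1.404e+11 μs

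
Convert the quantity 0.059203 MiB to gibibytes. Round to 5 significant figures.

5.7815 × 10^-5 GiB

1 mebibyte = 0.0009765625 gibibytes.
Thus 0.059203 × 0.0009765625 ≈ 5.7815 × 10^-5 GiB.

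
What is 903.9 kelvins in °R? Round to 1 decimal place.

°R = K × 9/5.
Applying the formula gives 1627.0 °R.

1627.0 degrees Rankine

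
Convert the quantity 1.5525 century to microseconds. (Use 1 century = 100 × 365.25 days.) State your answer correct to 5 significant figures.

1 century = 3.15576e+15 μs.
So 1.5525 × 3.15576e+15 ≈ 4.8993e+15 μs.

4.8993e+15 μs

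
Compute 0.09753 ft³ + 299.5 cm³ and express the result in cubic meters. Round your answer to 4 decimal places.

0.0031 cubic meters

0.09753 ft³ = 0.00276174 m³ and 299.5 cm³ = 0.000299500 m³.
0.00276174 + 0.000299500 ≈ 0.0031 m³.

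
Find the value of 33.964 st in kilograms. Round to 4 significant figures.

1 st = 6.35029 kilograms.
So 33.964 × 6.35029 ≈ 215.7 kg.

215.7 kg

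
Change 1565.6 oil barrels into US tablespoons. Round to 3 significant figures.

1.68 × 10^7 US tablespoons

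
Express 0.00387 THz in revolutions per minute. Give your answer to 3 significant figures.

2.32e+11 revolutions per minute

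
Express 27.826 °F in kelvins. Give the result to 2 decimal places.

270.83 K

K = (°F + 459.67) × 5/9.
Applying the formula gives 270.83 K.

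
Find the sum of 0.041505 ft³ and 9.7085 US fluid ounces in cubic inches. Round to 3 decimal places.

89.241 in³

0.041505 ft³ = 71.7206 in³ and 9.7085 US fl oz = 17.5208 in³.
71.7206 + 17.5208 ≈ 89.241 in³.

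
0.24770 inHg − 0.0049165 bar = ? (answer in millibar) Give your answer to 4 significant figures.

0.24770 inHg = 8.38808 mbar and 0.0049165 bar = 4.91650 mbar.
8.38808 − 4.91650 ≈ 3.472 mbar.

3.472 millibar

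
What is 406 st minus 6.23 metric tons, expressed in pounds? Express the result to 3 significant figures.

406 st = 5684.00 lb and 6.23 t = 13734.8 lb.
5684.00 − 13734.8 ≈ -8050 lb.

-8050 lb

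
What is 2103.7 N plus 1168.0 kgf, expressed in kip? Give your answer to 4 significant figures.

2103.7 N = 0.472931 kip and 1168.0 kgf = 2.57500 kip.
0.472931 + 2.57500 ≈ 3.048 kip.

3.048 kips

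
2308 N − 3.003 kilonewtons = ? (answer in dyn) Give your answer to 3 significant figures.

-6.95 × 10^7 dynes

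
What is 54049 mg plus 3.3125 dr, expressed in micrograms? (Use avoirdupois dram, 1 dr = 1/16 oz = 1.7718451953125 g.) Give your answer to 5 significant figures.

54049 mg = 5.40490 × 10^7 μg and 3.3125 dr = 5.86924 × 10^6 μg.
5.40490 × 10^7 + 5.86924 × 10^6 ≈ 5.9918 × 10^7 μg.

5.9918 × 10^7 μg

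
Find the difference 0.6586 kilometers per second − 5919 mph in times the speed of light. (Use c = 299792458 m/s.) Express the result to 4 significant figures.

-6.629e-6 times the speed of light

0.6586 km/s = 2.19685e-6 c and 5919 mph = 8.82621e-6 c.
2.19685e-6 − 8.82621e-6 ≈ -6.629e-6 c.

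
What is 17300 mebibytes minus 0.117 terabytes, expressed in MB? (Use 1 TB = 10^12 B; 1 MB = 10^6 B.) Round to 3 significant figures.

-98900 megabytes

17300 MiB = 18140.4 MB and 0.117 TB = 117000 MB.
18140.4 − 117000 ≈ -98900 MB.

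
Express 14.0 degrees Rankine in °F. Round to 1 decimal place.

-445.7 degrees Fahrenheit

°R = °F + 459.67.
Applying the formula gives -445.7 °F.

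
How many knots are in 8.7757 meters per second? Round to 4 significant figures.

17.06 kn

1 m/s = 1.94384 kn.
Then 8.7757 × 1.94384 ≈ 17.06 kn.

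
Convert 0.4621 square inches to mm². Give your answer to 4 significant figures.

298.1 mm²

1 square inch = 645.160 mm².
So 0.4621 × 645.160 ≈ 298.1 mm².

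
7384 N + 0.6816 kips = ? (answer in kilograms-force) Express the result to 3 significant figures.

7384 N = 752.958 kgf and 0.6816 kip = 309.169 kgf.
752.958 + 309.169 ≈ 1060 kgf.

1060 kgf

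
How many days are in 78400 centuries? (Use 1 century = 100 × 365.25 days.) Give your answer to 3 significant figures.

2.86 × 10^9 days

1 century = 36525.0 d.
Thus 78400 × 36525.0 ≈ 2.86 × 10^9 d.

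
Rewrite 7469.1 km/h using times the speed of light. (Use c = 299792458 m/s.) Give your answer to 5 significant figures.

1 kilometer per hour = 9.26567e-10 times the speed of light.
Then 7469.1 × 9.26567e-10 ≈ 6.9206e-6 c.

6.9206e-6 c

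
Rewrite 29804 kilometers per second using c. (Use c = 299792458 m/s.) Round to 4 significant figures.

0.09942 c

1 kilometer per second = 3.33564 × 10^-6 c.
So 29804 × 3.33564 × 10^-6 ≈ 0.09942 c.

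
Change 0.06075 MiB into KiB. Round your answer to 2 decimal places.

1 MiB = 1024.00 kibibytes.
Thus 0.06075 × 1024.00 ≈ 62.21 KiB.

62.21 KiB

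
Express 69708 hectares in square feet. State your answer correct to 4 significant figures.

7.503e+9 square feet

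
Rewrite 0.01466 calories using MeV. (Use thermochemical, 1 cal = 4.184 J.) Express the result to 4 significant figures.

3.828 × 10^11 MeV

1 cal = 2.61145 × 10^13 megaelectronvolts.
Then 0.01466 × 2.61145 × 10^13 ≈ 3.828 × 10^11 MeV.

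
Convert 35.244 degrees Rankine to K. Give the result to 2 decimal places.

°R = K × 9/5.
Applying the formula gives 19.58 K.

19.58 kelvins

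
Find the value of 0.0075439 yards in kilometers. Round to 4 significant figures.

1 yard = 0.000914400 km.
0.0075439 × 0.000914400 ≈ 6.898e-6 km.

6.898e-6 km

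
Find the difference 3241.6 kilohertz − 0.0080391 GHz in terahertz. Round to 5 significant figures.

-4.7975 × 10^-6 THz

3241.6 kHz = 3.24160 × 10^-6 THz and 0.0080391 GHz = 8.03910 × 10^-6 THz.
3.24160 × 10^-6 − 8.03910 × 10^-6 ≈ -4.7975 × 10^-6 THz.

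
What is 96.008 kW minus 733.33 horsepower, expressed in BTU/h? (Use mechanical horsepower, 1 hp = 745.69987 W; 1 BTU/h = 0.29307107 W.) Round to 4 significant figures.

-1.538 × 10^6 BTU/h

96.008 kW = 327593 BTU/h and 733.33 hp = 1.86591 × 10^6 BTU/h.
327593 − 1.86591 × 10^6 ≈ -1.538 × 10^6 BTU/h.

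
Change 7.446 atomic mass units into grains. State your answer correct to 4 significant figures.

1.908e-22 gr

1 u = 2.56260e-23 gr.
Thus 7.446 × 2.56260e-23 ≈ 1.908e-22 gr.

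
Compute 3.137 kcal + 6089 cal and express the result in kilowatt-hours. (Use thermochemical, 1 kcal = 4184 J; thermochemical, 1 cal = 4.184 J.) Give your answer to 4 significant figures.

0.01072 kWh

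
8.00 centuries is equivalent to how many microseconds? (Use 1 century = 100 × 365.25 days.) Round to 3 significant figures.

2.52 × 10^16 microseconds

1 century = 3.15576 × 10^15 μs.
So 8.00 × 3.15576 × 10^15 ≈ 2.52 × 10^16 μs.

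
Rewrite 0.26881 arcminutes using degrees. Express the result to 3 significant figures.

0.00448 degrees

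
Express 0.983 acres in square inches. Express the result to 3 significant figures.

6.17e+6 in²

1 acre = 6.27264e+6 in².
Thus 0.983 × 6.27264e+6 ≈ 6.17e+6 in².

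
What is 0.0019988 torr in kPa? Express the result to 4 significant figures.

0.0002665 kPa

1 torr = 0.133322 kilopascals.
Then 0.0019988 × 0.133322 ≈ 0.0002665 kPa.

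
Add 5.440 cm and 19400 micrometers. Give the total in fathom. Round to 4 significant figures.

0.04035 fathoms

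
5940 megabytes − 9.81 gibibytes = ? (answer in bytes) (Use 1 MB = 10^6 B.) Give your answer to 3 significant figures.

5940 MB = 5.94000e+9 B and 9.81 GiB = 1.05334e+10 B.
5.94000e+9 − 1.05334e+10 ≈ -4.59e+9 B.

-4.59e+9 B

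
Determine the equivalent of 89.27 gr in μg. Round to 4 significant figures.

5.785 × 10^6 μg

1 grain = 64798.9 micrograms.
So 89.27 × 64798.9 ≈ 5.785 × 10^6 μg.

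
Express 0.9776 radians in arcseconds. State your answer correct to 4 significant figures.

1 radian = 206265 arcseconds.
Thus 0.9776 × 206265 ≈ 201600 arcsec.

201600 arcseconds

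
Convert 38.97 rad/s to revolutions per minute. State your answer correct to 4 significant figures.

372.1 revolutions per minute

1 rad/s = 9.54930 rpm.
38.97 × 9.54930 ≈ 372.1 rpm.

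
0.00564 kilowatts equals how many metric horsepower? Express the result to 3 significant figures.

0.00767 metric horsepower

1 kilowatt = 1.35962 PS.
0.00564 × 1.35962 ≈ 0.00767 PS.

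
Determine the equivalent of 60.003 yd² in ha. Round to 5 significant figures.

1 square yard = 8.36127 × 10^-5 hectares.
Then 60.003 × 8.36127 × 10^-5 ≈ 0.0050170 ha.

0.0050170 ha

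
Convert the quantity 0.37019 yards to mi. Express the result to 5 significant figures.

1 yard = 0.000568182 mi.
Thus 0.37019 × 0.000568182 ≈ 0.00021034 mi.

0.00021034 mi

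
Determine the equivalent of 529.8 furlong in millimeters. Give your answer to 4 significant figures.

1 furlong = 201168 millimeters.
So 529.8 × 201168 ≈ 1.066e+8 mm.

1.066e+8 mm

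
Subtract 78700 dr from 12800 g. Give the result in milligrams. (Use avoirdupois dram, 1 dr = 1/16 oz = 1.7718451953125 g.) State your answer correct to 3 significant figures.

-1.27e+8 mg

12800 g = 1.28000e+7 mg and 78700 dr = 1.39444e+8 mg.
1.28000e+7 − 1.39444e+8 ≈ -1.27e+8 mg.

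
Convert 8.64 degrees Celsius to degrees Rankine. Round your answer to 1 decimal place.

507.2 °R

°R = (°C + 273.15) × 9/5.
Applying the formula gives 507.2 °R.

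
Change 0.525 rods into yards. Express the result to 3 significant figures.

2.89 yards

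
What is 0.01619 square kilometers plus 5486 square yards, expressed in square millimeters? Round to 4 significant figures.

2.078 × 10^10 square millimeters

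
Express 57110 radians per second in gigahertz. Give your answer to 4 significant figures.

9.089 × 10^-6 GHz

1 rad/s = 1.59155 × 10^-10 GHz.
Then 57110 × 1.59155 × 10^-10 ≈ 9.089 × 10^-6 GHz.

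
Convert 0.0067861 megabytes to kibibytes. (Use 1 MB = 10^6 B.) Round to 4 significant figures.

1 MB = 976.5625 KiB.
So 0.0067861 × 976.5625 ≈ 6.627 KiB.

6.627 KiB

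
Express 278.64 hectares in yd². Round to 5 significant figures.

3.3325e+6 yd²

1 ha = 11959.9 square yards.
Then 278.64 × 11959.9 ≈ 3.3325e+6 yd².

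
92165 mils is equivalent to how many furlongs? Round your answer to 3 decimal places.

1 mil = 1.26263 × 10^-7 furlongs.
92165 × 1.26263 × 10^-7 ≈ 0.012 furlong.

0.012 furlongs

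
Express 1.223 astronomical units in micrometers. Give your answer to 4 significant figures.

1 au = 1.49598 × 10^17 μm.
Thus 1.223 × 1.49598 × 10^17 ≈ 1.830 × 10^17 μm.

1.830 × 10^17 micrometers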